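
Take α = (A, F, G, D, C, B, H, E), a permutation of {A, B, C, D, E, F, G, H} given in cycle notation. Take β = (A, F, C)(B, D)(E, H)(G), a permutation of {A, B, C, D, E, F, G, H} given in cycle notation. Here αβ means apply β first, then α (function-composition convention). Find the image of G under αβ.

D

First apply β: β(G) = G, then α(G) = D. Thus (αβ)(G) = D.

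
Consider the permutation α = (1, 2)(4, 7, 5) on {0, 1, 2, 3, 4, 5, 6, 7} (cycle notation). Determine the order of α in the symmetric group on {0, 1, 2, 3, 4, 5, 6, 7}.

The cycle type of α is (3, 2, 1, 1, 1).
The order of α is the least common multiple of its cycle lengths: lcm(3, 2) = 6.

6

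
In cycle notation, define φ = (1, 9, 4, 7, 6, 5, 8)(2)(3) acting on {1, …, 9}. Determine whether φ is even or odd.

even

The cycle lengths are 7, 1, 1.
A cycle of length ℓ contributes ℓ−1 transpositions, so φ is a product of 6 transpositions — even.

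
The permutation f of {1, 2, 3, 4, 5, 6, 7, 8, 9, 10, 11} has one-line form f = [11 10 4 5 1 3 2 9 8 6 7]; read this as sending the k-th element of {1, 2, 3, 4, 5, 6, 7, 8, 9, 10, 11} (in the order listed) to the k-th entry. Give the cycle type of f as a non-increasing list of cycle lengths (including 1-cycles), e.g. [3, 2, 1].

The disjoint cycles are (1, 11, 7, 2, 10, 6, 3, 4, 5)(8, 9), with lengths 9, 2 in non-increasing order.

[9, 2]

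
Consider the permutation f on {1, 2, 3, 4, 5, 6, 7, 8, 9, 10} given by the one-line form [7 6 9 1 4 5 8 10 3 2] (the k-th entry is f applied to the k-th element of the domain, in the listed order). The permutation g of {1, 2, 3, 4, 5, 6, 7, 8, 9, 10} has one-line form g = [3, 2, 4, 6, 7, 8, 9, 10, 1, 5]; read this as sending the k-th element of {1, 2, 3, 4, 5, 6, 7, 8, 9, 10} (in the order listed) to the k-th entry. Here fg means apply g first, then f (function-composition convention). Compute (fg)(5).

8

g(5) = 7, then f(7) = 8; composing gives (fg)(5) = 8.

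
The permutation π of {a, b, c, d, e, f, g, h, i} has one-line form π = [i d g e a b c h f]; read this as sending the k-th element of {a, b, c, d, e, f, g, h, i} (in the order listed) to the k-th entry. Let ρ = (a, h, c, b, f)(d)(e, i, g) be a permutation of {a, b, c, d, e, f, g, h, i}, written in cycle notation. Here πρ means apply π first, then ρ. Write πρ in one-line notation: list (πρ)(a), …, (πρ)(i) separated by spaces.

(πρ)(x) = ρ(π(x)). Computing each image: ρ(π(a)) = ρ(i) = g, ρ(π(b)) = ρ(d) = d, ρ(π(c)) = ρ(g) = e, ρ(π(d)) = ρ(e) = i, ρ(π(e)) = ρ(a) = h, ρ(π(f)) = ρ(b) = f, ρ(π(g)) = ρ(c) = b, ρ(π(h)) = ρ(h) = c, ρ(π(i)) = ρ(f) = a.
Hence πρ = [g d e i h f b c a].

g d e i h f b c a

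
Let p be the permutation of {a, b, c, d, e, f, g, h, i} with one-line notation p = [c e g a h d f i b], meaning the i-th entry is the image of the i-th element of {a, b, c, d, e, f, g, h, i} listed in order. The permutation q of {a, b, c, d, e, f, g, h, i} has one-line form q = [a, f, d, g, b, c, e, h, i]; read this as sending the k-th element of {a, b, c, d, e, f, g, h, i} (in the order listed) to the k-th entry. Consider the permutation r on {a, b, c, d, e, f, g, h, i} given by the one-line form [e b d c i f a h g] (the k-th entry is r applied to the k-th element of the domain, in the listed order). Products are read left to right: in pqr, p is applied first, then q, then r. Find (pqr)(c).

i

Apply the permutations in order: p(c) = g, then q(g) = e, then r(e) = i. So (pqr)(c) = i.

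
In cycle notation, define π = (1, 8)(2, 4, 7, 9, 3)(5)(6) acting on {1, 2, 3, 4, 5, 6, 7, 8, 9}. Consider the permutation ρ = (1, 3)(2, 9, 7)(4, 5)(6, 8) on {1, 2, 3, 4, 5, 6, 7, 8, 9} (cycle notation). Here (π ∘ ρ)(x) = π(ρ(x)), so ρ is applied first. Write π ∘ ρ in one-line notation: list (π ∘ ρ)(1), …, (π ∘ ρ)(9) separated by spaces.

(π ∘ ρ)(x) = π(ρ(x)). Computing each image: π(ρ(1)) = π(3) = 2, π(ρ(2)) = π(9) = 3, π(ρ(3)) = π(1) = 8, π(ρ(4)) = π(5) = 5, π(ρ(5)) = π(4) = 7, π(ρ(6)) = π(8) = 1, π(ρ(7)) = π(2) = 4, π(ρ(8)) = π(6) = 6, π(ρ(9)) = π(7) = 9.
Hence π ∘ ρ = [2 3 8 5 7 1 4 6 9].

2 3 8 5 7 1 4 6 9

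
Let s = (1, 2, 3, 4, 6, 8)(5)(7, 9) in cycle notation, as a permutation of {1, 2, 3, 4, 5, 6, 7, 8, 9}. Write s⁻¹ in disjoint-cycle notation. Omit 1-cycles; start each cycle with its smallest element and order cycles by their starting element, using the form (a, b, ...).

(1, 8, 6, 4, 3, 2)(7, 9)

If s sends a → b within a cycle, s⁻¹ sends b → a; equivalently, reverse each cycle.
Reversing each cycle of s and rotating so the smallest element leads gives (1, 8, 6, 4, 3, 2)(7, 9).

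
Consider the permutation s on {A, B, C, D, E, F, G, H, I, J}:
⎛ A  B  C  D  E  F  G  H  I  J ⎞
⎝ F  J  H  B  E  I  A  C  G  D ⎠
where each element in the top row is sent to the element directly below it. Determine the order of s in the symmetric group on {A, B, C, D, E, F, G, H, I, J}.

12

Decomposing into disjoint cycles gives cycle lengths 4, 3, 2, 1.
The order is lcm(4, 3, 2) = 12.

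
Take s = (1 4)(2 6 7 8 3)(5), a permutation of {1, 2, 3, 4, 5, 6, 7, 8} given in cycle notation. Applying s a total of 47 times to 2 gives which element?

7

2 lies in the 5-cycle (2 6 7 8 3).
Since the cycle has length 5, s^47 acts on it the same as s^2 (47 mod 5 = 2).
Stepping 2 places around the cycle: 2 → 6 → 7.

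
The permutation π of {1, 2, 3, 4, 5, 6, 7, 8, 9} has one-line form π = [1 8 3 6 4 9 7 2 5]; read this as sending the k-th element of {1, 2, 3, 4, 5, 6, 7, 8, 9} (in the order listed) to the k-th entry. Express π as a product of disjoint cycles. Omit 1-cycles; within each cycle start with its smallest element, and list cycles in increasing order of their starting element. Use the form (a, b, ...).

From 2: 2 → 8 → 2, closing the cycle (2, 8).
Continuing from each remaining unvisited element yields (2, 8)(4, 6, 9, 5).

(2, 8)(4, 6, 9, 5)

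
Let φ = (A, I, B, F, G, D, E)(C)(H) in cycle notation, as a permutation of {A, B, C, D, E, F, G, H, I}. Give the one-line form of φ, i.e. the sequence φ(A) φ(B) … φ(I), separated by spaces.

I F C E A G D H B

Each element maps to the next entry in its cycle (wrapping to the front): A↦I, B↦F, C↦C, D↦E, E↦A, F↦G, G↦D, H↦H, I↦B.
Listing these in domain order gives I F C E A G D H B.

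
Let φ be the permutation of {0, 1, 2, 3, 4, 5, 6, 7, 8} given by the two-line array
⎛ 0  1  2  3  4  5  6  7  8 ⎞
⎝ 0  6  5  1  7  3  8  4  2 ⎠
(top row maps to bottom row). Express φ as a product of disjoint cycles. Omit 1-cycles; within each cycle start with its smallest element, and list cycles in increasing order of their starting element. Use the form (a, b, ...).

Iterating φ from 1 gives 1 → 6 → 8 → 2 → 5 → 3 → 1; that is the 6-cycle (1, 6, 8, 2, 5, 3).
Repeating from the next unused element and collecting all non-trivial cycles gives (1, 6, 8, 2, 5, 3)(4, 7).

(1, 6, 8, 2, 5, 3)(4, 7)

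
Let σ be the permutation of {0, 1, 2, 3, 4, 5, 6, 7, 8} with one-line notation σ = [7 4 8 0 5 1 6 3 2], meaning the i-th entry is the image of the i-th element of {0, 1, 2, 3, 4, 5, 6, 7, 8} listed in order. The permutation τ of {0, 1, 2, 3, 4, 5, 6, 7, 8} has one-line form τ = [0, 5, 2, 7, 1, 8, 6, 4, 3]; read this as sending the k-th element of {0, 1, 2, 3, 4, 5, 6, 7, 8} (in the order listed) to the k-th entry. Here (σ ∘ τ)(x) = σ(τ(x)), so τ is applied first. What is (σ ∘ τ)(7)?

5

τ(7) = 4, then σ(4) = 5; composing gives (σ ∘ τ)(7) = 5.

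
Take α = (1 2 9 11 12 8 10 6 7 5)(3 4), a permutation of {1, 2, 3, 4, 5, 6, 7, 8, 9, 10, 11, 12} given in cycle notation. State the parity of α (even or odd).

even

The cycle lengths are 10, 2.
A cycle of length ℓ contributes ℓ−1 transpositions, so α is a product of 9 + 1 = 10 transpositions — even.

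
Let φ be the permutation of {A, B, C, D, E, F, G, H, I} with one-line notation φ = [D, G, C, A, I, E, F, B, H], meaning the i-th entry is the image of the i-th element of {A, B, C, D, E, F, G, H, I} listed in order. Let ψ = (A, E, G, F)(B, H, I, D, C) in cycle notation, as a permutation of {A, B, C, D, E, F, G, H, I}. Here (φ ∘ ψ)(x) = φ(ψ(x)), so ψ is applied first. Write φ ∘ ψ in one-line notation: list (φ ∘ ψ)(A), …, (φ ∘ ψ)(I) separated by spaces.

(φ ∘ ψ)(x) = φ(ψ(x)). Computing each image: φ(ψ(A)) = φ(E) = I, φ(ψ(B)) = φ(H) = B, φ(ψ(C)) = φ(B) = G, φ(ψ(D)) = φ(C) = C, φ(ψ(E)) = φ(G) = F, φ(ψ(F)) = φ(A) = D, φ(ψ(G)) = φ(F) = E, φ(ψ(H)) = φ(I) = H, φ(ψ(I)) = φ(D) = A.
Hence φ ∘ ψ = [I B G C F D E H A].

I B G C F D E H A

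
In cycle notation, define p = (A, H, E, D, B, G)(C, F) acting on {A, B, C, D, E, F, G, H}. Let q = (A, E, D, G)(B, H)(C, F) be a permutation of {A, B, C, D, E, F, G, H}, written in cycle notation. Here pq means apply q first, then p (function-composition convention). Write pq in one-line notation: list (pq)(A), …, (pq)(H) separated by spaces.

For each element, apply q then p: A → E → D; B → H → E; C → F → C; D → G → A; E → D → B; F → C → F; G → A → H; H → B → G.
Collecting the images, pq = [D E C A B F H G].

D E C A B F H G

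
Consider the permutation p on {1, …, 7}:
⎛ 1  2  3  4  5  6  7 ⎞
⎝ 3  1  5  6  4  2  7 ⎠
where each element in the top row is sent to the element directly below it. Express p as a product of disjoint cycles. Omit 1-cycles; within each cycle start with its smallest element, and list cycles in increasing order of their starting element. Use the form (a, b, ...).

Start at 1 and follow images: 1 → 3 → 5 → 4 → 6 → 2 → 1, giving the cycle (1, 3, 5, 4, 6, 2).
Continuing from each remaining unvisited element yields (1, 3, 5, 4, 6, 2).

(1, 3, 5, 4, 6, 2)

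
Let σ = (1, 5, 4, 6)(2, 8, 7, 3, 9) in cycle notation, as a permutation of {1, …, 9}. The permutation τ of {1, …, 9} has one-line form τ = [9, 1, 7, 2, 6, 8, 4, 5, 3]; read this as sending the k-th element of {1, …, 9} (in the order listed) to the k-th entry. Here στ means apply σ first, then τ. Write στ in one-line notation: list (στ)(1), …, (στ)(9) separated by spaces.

6 5 3 8 2 9 7 4 1

(στ)(x) = τ(σ(x)). Computing each image: τ(σ(1)) = τ(5) = 6, τ(σ(2)) = τ(8) = 5, τ(σ(3)) = τ(9) = 3, τ(σ(4)) = τ(6) = 8, τ(σ(5)) = τ(4) = 2, τ(σ(6)) = τ(1) = 9, τ(σ(7)) = τ(3) = 7, τ(σ(8)) = τ(7) = 4, τ(σ(9)) = τ(2) = 1.
Hence στ = [6 5 3 8 2 9 7 4 1].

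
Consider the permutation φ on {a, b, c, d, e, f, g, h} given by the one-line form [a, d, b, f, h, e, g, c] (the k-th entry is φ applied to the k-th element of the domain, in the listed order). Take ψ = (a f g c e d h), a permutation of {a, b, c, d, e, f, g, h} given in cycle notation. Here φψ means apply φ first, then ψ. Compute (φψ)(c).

φ(c) = b, then ψ(b) = b; composing gives (φψ)(c) = b.

b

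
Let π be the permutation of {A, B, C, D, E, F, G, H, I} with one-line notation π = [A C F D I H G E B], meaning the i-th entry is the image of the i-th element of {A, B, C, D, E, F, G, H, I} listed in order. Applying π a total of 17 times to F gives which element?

Tracing F → H → … returns to F after 6 steps, so F lies in a 6-cycle (B C F H E I).
On a 6-cycle, π^6 is the identity, so π^17 = π^5 there (17 ≡ 5 mod 6).
Advancing 5 steps from F: F → H → E → I → B → C.

C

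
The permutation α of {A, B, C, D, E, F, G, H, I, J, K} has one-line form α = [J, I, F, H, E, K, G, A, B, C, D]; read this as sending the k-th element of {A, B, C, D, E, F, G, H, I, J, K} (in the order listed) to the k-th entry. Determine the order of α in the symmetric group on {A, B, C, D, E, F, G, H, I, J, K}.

14

Decomposing into disjoint cycles gives cycle lengths 7, 2, 1, 1.
Since disjoint cycles commute, ord(α) = lcm(7, 2) = 14.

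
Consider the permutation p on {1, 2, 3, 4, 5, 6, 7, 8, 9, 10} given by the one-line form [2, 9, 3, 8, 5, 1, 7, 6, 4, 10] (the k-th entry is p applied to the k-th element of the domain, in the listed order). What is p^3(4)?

Tracing 4 → 8 → … returns to 4 after 6 steps, so 4 lies in a 6-cycle (1 2 9 4 8 6).
Stepping 3 places around the cycle: 4 → 8 → 6 → 1.

1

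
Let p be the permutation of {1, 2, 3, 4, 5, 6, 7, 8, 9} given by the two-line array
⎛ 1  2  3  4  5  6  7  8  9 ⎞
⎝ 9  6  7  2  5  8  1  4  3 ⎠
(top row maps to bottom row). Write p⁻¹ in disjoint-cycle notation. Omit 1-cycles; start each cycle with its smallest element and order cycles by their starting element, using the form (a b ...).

The cycle decomposition of p is (1 9 3 7)(2 6 8 4).
Reversing each cycle (and rotating so the smallest element leads) gives p⁻¹ = (1 7 3 9)(2 4 8 6).

(1 7 3 9)(2 4 8 6)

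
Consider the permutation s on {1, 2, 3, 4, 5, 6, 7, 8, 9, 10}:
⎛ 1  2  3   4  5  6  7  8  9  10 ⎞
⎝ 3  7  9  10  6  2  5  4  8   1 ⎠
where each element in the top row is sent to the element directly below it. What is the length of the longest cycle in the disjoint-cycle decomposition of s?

Decomposing into disjoint cycles gives (1, 3, 9, 8, 4, 10)(2, 7, 5, 6); the longest has length 6.

6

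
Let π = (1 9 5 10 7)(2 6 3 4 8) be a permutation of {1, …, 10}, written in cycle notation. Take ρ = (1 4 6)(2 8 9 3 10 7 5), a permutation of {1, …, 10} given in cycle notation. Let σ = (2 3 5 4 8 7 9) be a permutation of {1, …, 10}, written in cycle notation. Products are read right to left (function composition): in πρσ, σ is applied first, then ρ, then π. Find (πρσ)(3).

Apply the permutations in order: σ(3) = 5, then ρ(5) = 2, then π(2) = 6. So (πρσ)(3) = 6.

6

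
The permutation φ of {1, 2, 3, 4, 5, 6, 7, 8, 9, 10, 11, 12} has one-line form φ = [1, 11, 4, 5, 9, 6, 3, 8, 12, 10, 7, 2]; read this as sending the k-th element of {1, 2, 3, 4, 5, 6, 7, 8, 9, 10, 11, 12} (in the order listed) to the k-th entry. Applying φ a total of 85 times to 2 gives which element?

Tracing 2 → 11 → … returns to 2 after 8 steps, so 2 lies in an 8-cycle (2 11 7 3 4 5 9 12).
On an 8-cycle, φ^8 is the identity, so φ^85 = φ^5 there (85 ≡ 5 mod 8).
Stepping 5 places around the cycle: 2 → 11 → 7 → 3 → 4 → 5.

5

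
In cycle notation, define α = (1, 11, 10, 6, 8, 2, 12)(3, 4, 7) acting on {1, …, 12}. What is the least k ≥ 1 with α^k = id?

21

The disjoint cycles have lengths 7, 3, 1, 1.
Since disjoint cycles commute, ord(α) = lcm(7, 3) = 21.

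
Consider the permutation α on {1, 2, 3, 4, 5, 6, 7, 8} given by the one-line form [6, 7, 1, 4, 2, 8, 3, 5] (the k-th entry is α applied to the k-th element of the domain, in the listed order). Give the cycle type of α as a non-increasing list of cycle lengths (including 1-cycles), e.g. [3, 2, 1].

The disjoint cycles are (1, 6, 8, 5, 2, 7, 3)(4), with lengths 7, 1 in non-increasing order.

[7, 1]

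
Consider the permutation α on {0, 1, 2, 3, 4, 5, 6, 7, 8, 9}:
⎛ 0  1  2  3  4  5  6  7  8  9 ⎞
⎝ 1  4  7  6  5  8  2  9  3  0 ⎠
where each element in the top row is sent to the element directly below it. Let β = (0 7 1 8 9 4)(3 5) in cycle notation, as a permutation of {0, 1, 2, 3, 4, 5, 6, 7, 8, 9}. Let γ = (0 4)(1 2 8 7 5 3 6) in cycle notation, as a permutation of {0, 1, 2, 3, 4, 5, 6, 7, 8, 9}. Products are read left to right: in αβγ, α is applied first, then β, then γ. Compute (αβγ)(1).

Chase 1: α(1) = 4; β(4) = 0; γ(0) = 4. Hence (αβγ)(1) = 4.

4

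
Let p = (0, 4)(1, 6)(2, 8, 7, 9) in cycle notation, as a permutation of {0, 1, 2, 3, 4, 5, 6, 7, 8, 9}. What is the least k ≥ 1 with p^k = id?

The cycle type of p is (4, 2, 2, 1, 1).
The order is lcm(4, 2, 2) = 4.

4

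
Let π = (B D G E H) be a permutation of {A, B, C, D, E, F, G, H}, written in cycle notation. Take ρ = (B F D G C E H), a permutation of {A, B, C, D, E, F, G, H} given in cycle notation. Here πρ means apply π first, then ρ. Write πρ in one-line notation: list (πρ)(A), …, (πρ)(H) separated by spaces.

A G E C B D H F

For each element, apply π then ρ: A → A → A; B → D → G; C → C → E; D → G → C; E → H → B; F → F → D; G → E → H; H → B → F.
So πρ in one-line form is A G E C B D H F.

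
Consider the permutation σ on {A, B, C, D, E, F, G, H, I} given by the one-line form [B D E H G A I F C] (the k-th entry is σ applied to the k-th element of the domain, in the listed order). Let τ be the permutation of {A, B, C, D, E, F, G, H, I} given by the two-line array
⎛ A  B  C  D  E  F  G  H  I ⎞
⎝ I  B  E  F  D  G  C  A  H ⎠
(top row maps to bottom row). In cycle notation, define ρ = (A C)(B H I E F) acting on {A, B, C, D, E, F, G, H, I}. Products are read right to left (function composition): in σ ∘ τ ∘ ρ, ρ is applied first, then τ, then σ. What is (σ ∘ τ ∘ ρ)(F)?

Apply the permutations in order: ρ(F) = B, then τ(B) = B, then σ(B) = D. So (σ ∘ τ ∘ ρ)(F) = D.

D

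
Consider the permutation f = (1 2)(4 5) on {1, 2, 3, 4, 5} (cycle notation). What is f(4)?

5

In the cycle (4 5), 4 is followed by 5, so f(4) = 5.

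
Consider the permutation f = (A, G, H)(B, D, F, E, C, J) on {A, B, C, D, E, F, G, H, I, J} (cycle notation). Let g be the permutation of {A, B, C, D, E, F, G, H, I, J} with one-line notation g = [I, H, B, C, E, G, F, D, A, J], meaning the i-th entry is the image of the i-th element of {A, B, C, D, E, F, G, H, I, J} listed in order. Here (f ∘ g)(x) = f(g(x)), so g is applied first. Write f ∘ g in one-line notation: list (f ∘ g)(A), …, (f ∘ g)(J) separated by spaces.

(f ∘ g)(x) = f(g(x)). Computing each image: f(g(A)) = f(I) = I, f(g(B)) = f(H) = A, f(g(C)) = f(B) = D, f(g(D)) = f(C) = J, f(g(E)) = f(E) = C, f(g(F)) = f(G) = H, f(g(G)) = f(F) = E, f(g(H)) = f(D) = F, f(g(I)) = f(A) = G, f(g(J)) = f(J) = B.
Hence f ∘ g = [I A D J C H E F G B].

I A D J C H E F G B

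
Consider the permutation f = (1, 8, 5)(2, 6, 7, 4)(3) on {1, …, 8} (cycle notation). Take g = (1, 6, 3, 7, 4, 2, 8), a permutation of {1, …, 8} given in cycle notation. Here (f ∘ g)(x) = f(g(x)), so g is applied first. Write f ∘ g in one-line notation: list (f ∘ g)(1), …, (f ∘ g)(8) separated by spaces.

7 5 4 6 1 3 2 8

(f ∘ g)(x) = f(g(x)). Computing each image: f(g(1)) = f(6) = 7, f(g(2)) = f(8) = 5, f(g(3)) = f(7) = 4, f(g(4)) = f(2) = 6, f(g(5)) = f(5) = 1, f(g(6)) = f(3) = 3, f(g(7)) = f(4) = 2, f(g(8)) = f(1) = 8.
Hence f ∘ g = [7 5 4 6 1 3 2 8].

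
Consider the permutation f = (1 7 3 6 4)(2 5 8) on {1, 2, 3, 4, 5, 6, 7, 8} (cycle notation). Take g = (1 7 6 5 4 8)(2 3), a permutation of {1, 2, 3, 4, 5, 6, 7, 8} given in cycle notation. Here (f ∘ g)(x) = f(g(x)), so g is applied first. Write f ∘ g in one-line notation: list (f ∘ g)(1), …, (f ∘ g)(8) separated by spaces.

For each element, apply g then f: 1 → 7 → 3; 2 → 3 → 6; 3 → 2 → 5; 4 → 8 → 2; 5 → 4 → 1; 6 → 5 → 8; 7 → 6 → 4; 8 → 1 → 7.
Collecting the images, f ∘ g = [3 6 5 2 1 8 4 7].

3 6 5 2 1 8 4 7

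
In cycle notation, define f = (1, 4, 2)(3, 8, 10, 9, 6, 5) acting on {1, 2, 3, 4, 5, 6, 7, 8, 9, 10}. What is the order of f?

The disjoint cycles have lengths 6, 3, 1.
Since disjoint cycles commute, ord(f) = lcm(6, 3) = 6.

6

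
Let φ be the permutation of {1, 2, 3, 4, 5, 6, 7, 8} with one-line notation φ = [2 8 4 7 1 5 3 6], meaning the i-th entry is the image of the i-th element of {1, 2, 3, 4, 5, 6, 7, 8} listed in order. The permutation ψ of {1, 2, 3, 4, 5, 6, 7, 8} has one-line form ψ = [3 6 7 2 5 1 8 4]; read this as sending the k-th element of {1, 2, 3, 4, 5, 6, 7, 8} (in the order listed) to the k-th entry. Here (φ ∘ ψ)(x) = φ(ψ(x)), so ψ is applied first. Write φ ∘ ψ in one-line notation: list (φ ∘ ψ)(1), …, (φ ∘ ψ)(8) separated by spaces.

4 5 3 8 1 2 6 7

For each element, apply ψ then φ: 1 → 3 → 4; 2 → 6 → 5; 3 → 7 → 3; 4 → 2 → 8; 5 → 5 → 1; 6 → 1 → 2; 7 → 8 → 6; 8 → 4 → 7.
Collecting the images, φ ∘ ψ = [4 5 3 8 1 2 6 7].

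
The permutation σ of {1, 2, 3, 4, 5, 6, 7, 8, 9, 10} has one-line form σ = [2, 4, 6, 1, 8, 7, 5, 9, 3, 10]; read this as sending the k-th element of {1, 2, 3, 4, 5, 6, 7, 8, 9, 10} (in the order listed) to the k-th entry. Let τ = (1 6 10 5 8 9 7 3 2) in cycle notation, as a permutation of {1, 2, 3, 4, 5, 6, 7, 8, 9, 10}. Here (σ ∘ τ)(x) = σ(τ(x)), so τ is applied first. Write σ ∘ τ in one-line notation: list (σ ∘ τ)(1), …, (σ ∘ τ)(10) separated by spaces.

For each element, apply τ then σ: 1 → 6 → 7; 2 → 1 → 2; 3 → 2 → 4; 4 → 4 → 1; 5 → 8 → 9; 6 → 10 → 10; 7 → 3 → 6; 8 → 9 → 3; 9 → 7 → 5; 10 → 5 → 8.
So σ ∘ τ in one-line form is 7 2 4 1 9 10 6 3 5 8.

7 2 4 1 9 10 6 3 5 8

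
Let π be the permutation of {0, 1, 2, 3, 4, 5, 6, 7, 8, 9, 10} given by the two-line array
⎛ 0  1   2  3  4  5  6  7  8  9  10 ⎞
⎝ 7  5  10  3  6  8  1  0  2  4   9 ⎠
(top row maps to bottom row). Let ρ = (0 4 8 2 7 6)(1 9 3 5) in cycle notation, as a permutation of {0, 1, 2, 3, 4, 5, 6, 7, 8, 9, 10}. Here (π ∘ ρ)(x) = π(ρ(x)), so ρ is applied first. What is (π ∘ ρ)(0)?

(π ∘ ρ)(0) = π(ρ(0)). ρ(0) = 4, then π(4) = 6. So (π ∘ ρ)(0) = 6.

6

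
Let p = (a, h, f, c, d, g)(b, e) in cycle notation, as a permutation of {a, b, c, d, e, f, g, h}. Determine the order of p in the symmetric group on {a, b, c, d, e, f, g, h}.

6

The disjoint cycles have lengths 6, 2.
The order is lcm(6, 2) = 6.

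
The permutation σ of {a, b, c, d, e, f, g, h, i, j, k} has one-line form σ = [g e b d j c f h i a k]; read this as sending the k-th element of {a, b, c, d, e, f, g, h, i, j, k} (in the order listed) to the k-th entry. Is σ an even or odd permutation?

In disjoint-cycle form the cycle lengths are 7, 1, 1, 1, 1.
A cycle is odd iff its length is even; σ has 0 even-length cycles, so sgn(σ) = (−1)^0 and σ is even.

even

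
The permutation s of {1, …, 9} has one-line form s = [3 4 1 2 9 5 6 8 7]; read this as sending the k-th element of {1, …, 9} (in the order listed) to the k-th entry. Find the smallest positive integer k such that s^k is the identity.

4

Writing s as disjoint cycles, the cycle lengths are 4, 2, 2, 1.
The order is lcm(4, 2, 2) = 4.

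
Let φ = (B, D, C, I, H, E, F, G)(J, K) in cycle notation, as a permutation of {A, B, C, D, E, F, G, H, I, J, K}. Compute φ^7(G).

F

G lies in the 8-cycle (B, D, C, I, H, E, F, G).
Advancing 7 steps from G: G → B → D → C → I → H → E → F.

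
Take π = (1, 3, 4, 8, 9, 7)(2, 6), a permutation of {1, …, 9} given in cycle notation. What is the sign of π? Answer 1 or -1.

1

The cycle lengths are 6, 2, 1.
A cycle is odd iff its length is even; π has 2 even-length cycles, so sgn(π) = (−1)^2 and π is even.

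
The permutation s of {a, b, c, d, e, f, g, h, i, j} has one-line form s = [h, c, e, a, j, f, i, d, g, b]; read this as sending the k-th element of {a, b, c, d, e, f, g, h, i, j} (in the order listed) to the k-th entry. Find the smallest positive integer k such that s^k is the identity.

Decomposing into disjoint cycles gives cycle lengths 4, 3, 2, 1.
The order is lcm(4, 3, 2) = 12.

12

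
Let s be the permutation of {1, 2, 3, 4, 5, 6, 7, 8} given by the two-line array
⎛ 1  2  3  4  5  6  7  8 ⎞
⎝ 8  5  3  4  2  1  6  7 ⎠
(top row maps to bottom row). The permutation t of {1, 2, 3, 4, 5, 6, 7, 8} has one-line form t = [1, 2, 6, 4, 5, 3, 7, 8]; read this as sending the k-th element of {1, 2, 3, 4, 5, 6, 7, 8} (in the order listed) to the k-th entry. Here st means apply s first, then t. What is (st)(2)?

First apply s: s(2) = 5, then t(5) = 5. Thus (st)(2) = 5.

5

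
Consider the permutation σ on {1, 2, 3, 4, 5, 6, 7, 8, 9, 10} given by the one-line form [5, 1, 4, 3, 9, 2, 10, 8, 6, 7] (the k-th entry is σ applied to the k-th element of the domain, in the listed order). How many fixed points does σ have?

1

The fixed points (elements with σ(x) = x) are {8}, so there is 1.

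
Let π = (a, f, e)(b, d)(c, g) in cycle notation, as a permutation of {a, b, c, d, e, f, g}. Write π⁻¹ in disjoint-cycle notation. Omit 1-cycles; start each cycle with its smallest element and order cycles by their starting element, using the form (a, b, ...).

(a, e, f)(b, d)(c, g)

The inverse reverses each cycle.
Reversing each cycle of π and rotating so the smallest element leads gives (a, e, f)(b, d)(c, g).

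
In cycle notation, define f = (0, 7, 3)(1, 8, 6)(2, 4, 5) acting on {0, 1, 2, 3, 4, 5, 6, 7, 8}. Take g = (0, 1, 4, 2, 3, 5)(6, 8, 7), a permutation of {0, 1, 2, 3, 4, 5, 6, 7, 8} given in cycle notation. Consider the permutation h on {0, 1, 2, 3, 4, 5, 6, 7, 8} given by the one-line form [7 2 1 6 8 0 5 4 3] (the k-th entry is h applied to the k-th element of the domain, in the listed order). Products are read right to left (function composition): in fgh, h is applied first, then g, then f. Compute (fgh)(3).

Chase 3: h(3) = 6; g(6) = 8; f(8) = 6. Hence (fgh)(3) = 6.

6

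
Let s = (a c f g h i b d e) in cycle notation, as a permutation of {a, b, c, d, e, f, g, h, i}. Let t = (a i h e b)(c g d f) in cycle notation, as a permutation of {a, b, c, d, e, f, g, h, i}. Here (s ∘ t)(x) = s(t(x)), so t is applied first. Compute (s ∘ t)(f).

f

First apply t: t(f) = c, then s(c) = f. Thus (s ∘ t)(f) = f.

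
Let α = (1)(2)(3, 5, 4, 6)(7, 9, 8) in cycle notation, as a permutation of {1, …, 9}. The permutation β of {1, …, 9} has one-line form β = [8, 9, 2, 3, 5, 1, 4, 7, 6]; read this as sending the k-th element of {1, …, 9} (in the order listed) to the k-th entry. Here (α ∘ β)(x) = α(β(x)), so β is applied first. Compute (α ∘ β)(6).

First apply β: β(6) = 1, then α(1) = 1. Thus (α ∘ β)(6) = 1.

1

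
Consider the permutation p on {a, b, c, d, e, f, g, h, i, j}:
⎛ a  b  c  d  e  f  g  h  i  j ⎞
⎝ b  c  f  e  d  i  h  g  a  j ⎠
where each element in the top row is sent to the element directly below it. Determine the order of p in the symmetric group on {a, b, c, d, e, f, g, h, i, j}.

10

Writing p as disjoint cycles, the cycle lengths are 5, 2, 2, 1.
The order of p is the least common multiple of its cycle lengths: lcm(5, 2, 2) = 10.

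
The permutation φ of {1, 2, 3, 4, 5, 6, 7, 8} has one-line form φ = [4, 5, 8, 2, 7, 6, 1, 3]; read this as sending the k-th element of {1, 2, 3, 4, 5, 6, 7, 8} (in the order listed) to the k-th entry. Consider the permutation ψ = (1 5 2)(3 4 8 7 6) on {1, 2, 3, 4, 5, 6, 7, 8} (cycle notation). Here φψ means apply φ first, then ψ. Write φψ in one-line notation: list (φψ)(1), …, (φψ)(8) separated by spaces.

8 2 7 1 6 3 5 4

Chase each element through φ then ψ: 1 → 4 → 8; 2 → 5 → 2; 3 → 8 → 7; 4 → 2 → 1; 5 → 7 → 6; 6 → 6 → 3; 7 → 1 → 5; 8 → 3 → 4.
Collecting the images, φψ = [8 2 7 1 6 3 5 4].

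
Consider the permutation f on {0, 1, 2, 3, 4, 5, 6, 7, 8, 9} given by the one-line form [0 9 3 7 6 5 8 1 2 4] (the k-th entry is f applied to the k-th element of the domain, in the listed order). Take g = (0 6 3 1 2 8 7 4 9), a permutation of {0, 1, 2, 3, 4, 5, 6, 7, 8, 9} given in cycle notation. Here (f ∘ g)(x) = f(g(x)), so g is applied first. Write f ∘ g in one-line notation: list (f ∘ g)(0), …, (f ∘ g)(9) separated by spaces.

8 3 2 9 4 5 7 6 1 0

Chase each element through g then f: 0 → 6 → 8; 1 → 2 → 3; 2 → 8 → 2; 3 → 1 → 9; 4 → 9 → 4; 5 → 5 → 5; 6 → 3 → 7; 7 → 4 → 6; 8 → 7 → 1; 9 → 0 → 0.
So f ∘ g in one-line form is 8 3 2 9 4 5 7 6 1 0.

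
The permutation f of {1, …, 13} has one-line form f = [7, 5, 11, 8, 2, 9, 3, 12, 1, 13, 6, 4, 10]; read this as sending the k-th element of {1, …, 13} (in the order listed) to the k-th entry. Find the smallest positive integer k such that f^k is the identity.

6

Writing f as disjoint cycles, the cycle lengths are 6, 3, 2, 2.
Since disjoint cycles commute, ord(f) = lcm(6, 3, 2, 2) = 6.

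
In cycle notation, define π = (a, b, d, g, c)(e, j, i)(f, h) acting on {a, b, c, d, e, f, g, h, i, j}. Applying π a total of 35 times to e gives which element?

i

e lies in the 3-cycle (e, j, i).
Powers repeat with period 3 on this cycle, and 35 mod 3 = 2, so π^35(e) = π^2(e).
Advancing 2 steps from e: e → j → i.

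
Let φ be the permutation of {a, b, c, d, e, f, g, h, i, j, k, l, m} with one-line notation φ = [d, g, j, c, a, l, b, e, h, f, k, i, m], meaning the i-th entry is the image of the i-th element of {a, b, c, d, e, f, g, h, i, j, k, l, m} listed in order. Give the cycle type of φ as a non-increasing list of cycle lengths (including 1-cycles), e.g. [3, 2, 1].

[9, 2, 1, 1]

The disjoint cycles are (a, d, c, j, f, l, i, h, e)(b, g)(k)(m), with lengths 9, 2, 1, 1 in non-increasing order.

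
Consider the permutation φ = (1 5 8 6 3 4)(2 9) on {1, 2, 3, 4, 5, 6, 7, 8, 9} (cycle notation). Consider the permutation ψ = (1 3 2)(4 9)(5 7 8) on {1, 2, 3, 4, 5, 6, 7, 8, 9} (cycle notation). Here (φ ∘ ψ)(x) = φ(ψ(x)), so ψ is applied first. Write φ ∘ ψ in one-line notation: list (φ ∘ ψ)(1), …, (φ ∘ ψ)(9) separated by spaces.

4 5 9 2 7 3 6 8 1

Chase each element through ψ then φ: 1 → 3 → 4; 2 → 1 → 5; 3 → 2 → 9; 4 → 9 → 2; 5 → 7 → 7; 6 → 6 → 3; 7 → 8 → 6; 8 → 5 → 8; 9 → 4 → 1.
So φ ∘ ψ in one-line form is 4 5 9 2 7 3 6 8 1.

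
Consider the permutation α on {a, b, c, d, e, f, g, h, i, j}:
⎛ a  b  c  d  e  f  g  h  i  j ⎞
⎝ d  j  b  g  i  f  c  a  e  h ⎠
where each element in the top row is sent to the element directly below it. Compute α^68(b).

Tracing b → j → … returns to b after 7 steps, so b lies in a 7-cycle (a, d, g, c, b, j, h).
Since the cycle has length 7, α^68 acts on it the same as α^5 (68 mod 7 = 5).
Advancing 5 steps from b: b → j → h → a → d → g.

g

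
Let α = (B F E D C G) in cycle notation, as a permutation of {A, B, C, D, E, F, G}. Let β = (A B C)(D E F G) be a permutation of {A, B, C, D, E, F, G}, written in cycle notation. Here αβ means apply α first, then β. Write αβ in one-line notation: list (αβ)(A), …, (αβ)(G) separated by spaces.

B G D A E F C

For each element, apply α then β: A → A → B; B → F → G; C → G → D; D → C → A; E → D → E; F → E → F; G → B → C.
Collecting the images, αβ = [B G D A E F C].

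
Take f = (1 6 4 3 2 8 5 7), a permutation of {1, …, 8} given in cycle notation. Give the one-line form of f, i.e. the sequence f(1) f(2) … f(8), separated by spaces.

Image by image: 1↦6, 2↦8, 3↦2, 4↦3, 5↦7, 6↦4, 7↦1, 8↦5.
Listing these in domain order gives 6 8 2 3 7 4 1 5.

6 8 2 3 7 4 1 5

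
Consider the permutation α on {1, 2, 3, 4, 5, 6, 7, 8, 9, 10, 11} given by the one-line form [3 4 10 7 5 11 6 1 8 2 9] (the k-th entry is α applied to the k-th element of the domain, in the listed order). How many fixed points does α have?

1

The fixed points (elements with α(x) = x) are {5}, so there is 1.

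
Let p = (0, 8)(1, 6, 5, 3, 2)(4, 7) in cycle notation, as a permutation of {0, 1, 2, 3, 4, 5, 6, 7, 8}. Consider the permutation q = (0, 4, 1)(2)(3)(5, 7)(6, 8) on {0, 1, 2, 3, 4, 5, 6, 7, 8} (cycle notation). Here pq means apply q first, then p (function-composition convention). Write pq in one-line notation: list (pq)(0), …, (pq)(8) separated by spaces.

Chase each element through q then p: 0 → 4 → 7; 1 → 0 → 8; 2 → 2 → 1; 3 → 3 → 2; 4 → 1 → 6; 5 → 7 → 4; 6 → 8 → 0; 7 → 5 → 3; 8 → 6 → 5.
Collecting the images, pq = [7 8 1 2 6 4 0 3 5].

7 8 1 2 6 4 0 3 5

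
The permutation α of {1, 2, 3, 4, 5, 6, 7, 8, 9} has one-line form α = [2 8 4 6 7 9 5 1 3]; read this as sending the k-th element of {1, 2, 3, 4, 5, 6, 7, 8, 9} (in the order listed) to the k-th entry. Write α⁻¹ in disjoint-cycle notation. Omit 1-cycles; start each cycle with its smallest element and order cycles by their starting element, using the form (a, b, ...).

(1, 8, 2)(3, 9, 6, 4)(5, 7)

First write α in disjoint cycles: (1, 2, 8)(3, 4, 6, 9)(5, 7).
Reversing each cycle (and rotating so the smallest element leads) gives α⁻¹ = (1, 8, 2)(3, 9, 6, 4)(5, 7).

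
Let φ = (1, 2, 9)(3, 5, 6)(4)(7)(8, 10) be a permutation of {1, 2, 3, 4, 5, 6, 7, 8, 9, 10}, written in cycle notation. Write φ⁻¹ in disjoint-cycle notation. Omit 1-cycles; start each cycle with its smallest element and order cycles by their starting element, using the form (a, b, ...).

(1, 9, 2)(3, 6, 5)(8, 10)

Inverting a permutation written in cycle notation just reverses the order within every cycle.
Reversing each cycle of φ and rotating so the smallest element leads gives (1, 9, 2)(3, 6, 5)(8, 10).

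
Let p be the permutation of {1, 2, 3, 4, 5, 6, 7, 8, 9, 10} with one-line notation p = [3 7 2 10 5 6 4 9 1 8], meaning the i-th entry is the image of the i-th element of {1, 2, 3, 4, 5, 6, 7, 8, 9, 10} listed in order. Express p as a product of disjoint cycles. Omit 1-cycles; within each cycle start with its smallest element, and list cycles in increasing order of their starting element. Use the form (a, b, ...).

Start at 1 and follow images: 1 → 3 → 2 → 7 → 4 → 10 → 8 → 9 → 1, giving the cycle (1, 3, 2, 7, 4, 10, 8, 9).
Continuing from each remaining unvisited element yields (1, 3, 2, 7, 4, 10, 8, 9).

(1, 3, 2, 7, 4, 10, 8, 9)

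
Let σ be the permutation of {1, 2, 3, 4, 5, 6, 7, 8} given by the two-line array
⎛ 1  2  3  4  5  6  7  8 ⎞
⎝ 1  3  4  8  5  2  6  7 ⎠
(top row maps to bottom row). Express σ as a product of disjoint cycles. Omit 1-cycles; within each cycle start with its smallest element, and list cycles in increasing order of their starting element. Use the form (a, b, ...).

(2, 3, 4, 8, 7, 6)

Start at 2 and follow images: 2 → 3 → 4 → 8 → 7 → 6 → 2, giving the cycle (2, 3, 4, 8, 7, 6).
Repeating from the next unused element and collecting all non-trivial cycles gives (2, 3, 4, 8, 7, 6).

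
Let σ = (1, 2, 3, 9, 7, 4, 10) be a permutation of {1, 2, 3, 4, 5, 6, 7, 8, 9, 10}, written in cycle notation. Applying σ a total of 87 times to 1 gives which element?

9

1 lies in the 7-cycle (1, 2, 3, 9, 7, 4, 10).
Powers repeat with period 7 on this cycle, and 87 mod 7 = 3, so σ^87(1) = σ^3(1).
Advancing 3 steps from 1: 1 → 2 → 3 → 9.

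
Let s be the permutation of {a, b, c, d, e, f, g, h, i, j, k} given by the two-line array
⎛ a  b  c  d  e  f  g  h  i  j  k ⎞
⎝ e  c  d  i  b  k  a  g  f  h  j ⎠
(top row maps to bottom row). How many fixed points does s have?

0

No element satisfies s(x) = x, so there are 0 fixed points.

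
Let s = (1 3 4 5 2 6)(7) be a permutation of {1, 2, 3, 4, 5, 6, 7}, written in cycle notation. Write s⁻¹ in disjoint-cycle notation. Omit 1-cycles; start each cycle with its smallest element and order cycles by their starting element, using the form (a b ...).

If s sends a → b within a cycle, s⁻¹ sends b → a; equivalently, reverse each cycle.
Reversing each cycle of s and rotating so the smallest element leads gives (1 6 2 5 4 3).

(1 6 2 5 4 3)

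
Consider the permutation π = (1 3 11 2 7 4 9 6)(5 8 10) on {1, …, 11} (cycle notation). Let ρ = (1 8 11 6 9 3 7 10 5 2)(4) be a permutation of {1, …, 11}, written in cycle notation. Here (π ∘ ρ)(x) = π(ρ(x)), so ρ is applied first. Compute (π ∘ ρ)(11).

1

First apply ρ: ρ(11) = 6, then π(6) = 1. Thus (π ∘ ρ)(11) = 1.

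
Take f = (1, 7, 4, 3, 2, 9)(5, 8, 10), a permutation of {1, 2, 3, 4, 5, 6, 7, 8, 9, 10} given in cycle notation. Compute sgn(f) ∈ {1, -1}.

The cycle lengths are 6, 3, 1.
A cycle of length ℓ contributes ℓ−1 transpositions, so f is a product of 5 + 2 = 7 transpositions — odd.

-1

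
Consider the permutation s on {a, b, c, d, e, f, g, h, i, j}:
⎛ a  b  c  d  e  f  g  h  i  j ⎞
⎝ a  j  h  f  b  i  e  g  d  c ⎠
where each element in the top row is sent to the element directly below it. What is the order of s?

6

The disjoint-cycle form of s has cycle lengths 6, 3, 1.
The order is lcm(6, 3) = 6.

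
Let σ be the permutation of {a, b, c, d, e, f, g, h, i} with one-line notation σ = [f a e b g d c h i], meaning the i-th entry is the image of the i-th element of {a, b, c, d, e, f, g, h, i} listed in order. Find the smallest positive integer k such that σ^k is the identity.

Decomposing into disjoint cycles gives cycle lengths 4, 3, 1, 1.
The order of σ is the least common multiple of its cycle lengths: lcm(4, 3) = 12.

12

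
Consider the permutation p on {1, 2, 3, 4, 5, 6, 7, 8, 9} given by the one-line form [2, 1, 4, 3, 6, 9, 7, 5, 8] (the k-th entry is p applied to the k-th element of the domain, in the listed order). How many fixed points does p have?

1

The fixed points (elements with p(x) = x) are {7}, so there is 1.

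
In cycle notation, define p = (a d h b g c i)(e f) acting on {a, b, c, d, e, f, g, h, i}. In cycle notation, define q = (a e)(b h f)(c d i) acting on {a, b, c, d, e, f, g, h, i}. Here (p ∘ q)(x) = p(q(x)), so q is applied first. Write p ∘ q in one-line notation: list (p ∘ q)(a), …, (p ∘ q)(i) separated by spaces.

f b h a d g c e i

(p ∘ q)(x) = p(q(x)). Computing each image: p(q(a)) = p(e) = f, p(q(b)) = p(h) = b, p(q(c)) = p(d) = h, p(q(d)) = p(i) = a, p(q(e)) = p(a) = d, p(q(f)) = p(b) = g, p(q(g)) = p(g) = c, p(q(h)) = p(f) = e, p(q(i)) = p(c) = i.
Hence p ∘ q = [f b h a d g c e i].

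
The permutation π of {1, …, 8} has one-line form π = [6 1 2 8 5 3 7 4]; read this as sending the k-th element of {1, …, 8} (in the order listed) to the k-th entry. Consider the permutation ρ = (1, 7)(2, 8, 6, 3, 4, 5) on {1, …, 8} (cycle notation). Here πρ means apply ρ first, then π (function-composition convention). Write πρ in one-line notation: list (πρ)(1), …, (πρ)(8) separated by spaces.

7 4 8 5 1 2 6 3

Chase each element through ρ then π: 1 → 7 → 7; 2 → 8 → 4; 3 → 4 → 8; 4 → 5 → 5; 5 → 2 → 1; 6 → 3 → 2; 7 → 1 → 6; 8 → 6 → 3.
So πρ in one-line form is 7 4 8 5 1 2 6 3.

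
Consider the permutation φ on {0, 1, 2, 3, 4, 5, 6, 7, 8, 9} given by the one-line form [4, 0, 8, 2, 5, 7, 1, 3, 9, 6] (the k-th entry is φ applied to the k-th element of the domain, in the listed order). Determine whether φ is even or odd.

In disjoint-cycle form the cycle lengths are 10.
A cycle of length ℓ contributes ℓ−1 transpositions, so φ is a product of 9 transpositions — odd.

odd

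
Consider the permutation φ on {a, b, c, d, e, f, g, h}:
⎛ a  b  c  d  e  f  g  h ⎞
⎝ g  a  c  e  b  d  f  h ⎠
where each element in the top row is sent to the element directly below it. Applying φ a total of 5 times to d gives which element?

Tracing d → e → … returns to d after 6 steps, so d lies in a 6-cycle (a, g, f, d, e, b).
Stepping 5 places around the cycle: d → e → b → a → g → f.

f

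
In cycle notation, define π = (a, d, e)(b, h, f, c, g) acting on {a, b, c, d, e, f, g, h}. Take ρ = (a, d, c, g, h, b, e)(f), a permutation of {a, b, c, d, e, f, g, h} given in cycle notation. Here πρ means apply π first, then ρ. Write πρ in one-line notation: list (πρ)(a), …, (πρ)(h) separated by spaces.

c b h a d g e f

For each element, apply π then ρ: a → d → c; b → h → b; c → g → h; d → e → a; e → a → d; f → c → g; g → b → e; h → f → f.
Collecting the images, πρ = [c b h a d g e f].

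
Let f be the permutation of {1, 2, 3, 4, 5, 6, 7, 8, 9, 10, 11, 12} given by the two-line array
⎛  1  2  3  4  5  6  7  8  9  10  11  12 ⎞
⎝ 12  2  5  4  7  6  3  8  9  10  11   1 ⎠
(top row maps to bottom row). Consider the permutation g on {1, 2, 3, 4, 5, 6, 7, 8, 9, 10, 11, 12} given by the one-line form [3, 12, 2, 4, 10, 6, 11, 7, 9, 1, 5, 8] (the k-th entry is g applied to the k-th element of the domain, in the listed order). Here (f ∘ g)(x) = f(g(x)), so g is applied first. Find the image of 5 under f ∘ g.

First apply g: g(5) = 10, then f(10) = 10. Thus (f ∘ g)(5) = 10.

10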